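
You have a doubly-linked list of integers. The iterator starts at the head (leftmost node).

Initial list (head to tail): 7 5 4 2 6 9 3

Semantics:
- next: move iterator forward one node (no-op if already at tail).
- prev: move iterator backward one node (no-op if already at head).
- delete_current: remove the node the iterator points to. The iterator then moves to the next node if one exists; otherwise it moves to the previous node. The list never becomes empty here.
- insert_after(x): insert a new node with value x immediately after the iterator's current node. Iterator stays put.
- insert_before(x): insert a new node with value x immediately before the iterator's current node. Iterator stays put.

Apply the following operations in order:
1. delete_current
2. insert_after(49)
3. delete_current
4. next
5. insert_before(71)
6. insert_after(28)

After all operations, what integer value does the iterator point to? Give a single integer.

Answer: 4

Derivation:
After 1 (delete_current): list=[5, 4, 2, 6, 9, 3] cursor@5
After 2 (insert_after(49)): list=[5, 49, 4, 2, 6, 9, 3] cursor@5
After 3 (delete_current): list=[49, 4, 2, 6, 9, 3] cursor@49
After 4 (next): list=[49, 4, 2, 6, 9, 3] cursor@4
After 5 (insert_before(71)): list=[49, 71, 4, 2, 6, 9, 3] cursor@4
After 6 (insert_after(28)): list=[49, 71, 4, 28, 2, 6, 9, 3] cursor@4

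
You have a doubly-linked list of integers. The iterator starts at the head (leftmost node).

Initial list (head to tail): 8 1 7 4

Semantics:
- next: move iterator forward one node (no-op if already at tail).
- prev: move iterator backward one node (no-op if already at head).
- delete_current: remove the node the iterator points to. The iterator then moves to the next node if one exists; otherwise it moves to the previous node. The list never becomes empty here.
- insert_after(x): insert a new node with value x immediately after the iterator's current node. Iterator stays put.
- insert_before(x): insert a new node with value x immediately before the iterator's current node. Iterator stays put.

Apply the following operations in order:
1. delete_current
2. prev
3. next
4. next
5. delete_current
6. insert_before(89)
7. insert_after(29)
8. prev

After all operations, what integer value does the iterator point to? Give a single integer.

After 1 (delete_current): list=[1, 7, 4] cursor@1
After 2 (prev): list=[1, 7, 4] cursor@1
After 3 (next): list=[1, 7, 4] cursor@7
After 4 (next): list=[1, 7, 4] cursor@4
After 5 (delete_current): list=[1, 7] cursor@7
After 6 (insert_before(89)): list=[1, 89, 7] cursor@7
After 7 (insert_after(29)): list=[1, 89, 7, 29] cursor@7
After 8 (prev): list=[1, 89, 7, 29] cursor@89

Answer: 89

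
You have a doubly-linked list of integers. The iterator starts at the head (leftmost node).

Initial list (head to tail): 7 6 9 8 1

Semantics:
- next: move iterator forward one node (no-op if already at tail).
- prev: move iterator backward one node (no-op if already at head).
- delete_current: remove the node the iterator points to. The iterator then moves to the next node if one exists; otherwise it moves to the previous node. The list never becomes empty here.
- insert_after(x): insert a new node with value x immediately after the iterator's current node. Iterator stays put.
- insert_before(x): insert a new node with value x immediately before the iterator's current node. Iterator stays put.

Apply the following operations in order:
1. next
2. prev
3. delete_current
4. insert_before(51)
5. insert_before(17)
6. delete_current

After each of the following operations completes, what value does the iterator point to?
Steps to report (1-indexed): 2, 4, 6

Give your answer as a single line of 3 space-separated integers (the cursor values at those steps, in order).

Answer: 7 6 9

Derivation:
After 1 (next): list=[7, 6, 9, 8, 1] cursor@6
After 2 (prev): list=[7, 6, 9, 8, 1] cursor@7
After 3 (delete_current): list=[6, 9, 8, 1] cursor@6
After 4 (insert_before(51)): list=[51, 6, 9, 8, 1] cursor@6
After 5 (insert_before(17)): list=[51, 17, 6, 9, 8, 1] cursor@6
After 6 (delete_current): list=[51, 17, 9, 8, 1] cursor@9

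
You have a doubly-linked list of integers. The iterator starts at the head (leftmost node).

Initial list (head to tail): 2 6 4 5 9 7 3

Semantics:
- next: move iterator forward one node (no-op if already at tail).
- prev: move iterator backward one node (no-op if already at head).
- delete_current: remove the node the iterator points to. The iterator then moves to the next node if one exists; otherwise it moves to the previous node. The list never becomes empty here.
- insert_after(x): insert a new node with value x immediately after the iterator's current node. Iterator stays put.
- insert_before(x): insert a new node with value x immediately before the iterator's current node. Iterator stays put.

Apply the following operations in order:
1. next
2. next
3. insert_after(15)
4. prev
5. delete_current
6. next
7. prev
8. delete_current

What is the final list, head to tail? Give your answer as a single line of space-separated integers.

Answer: 2 15 5 9 7 3

Derivation:
After 1 (next): list=[2, 6, 4, 5, 9, 7, 3] cursor@6
After 2 (next): list=[2, 6, 4, 5, 9, 7, 3] cursor@4
After 3 (insert_after(15)): list=[2, 6, 4, 15, 5, 9, 7, 3] cursor@4
After 4 (prev): list=[2, 6, 4, 15, 5, 9, 7, 3] cursor@6
After 5 (delete_current): list=[2, 4, 15, 5, 9, 7, 3] cursor@4
After 6 (next): list=[2, 4, 15, 5, 9, 7, 3] cursor@15
After 7 (prev): list=[2, 4, 15, 5, 9, 7, 3] cursor@4
After 8 (delete_current): list=[2, 15, 5, 9, 7, 3] cursor@15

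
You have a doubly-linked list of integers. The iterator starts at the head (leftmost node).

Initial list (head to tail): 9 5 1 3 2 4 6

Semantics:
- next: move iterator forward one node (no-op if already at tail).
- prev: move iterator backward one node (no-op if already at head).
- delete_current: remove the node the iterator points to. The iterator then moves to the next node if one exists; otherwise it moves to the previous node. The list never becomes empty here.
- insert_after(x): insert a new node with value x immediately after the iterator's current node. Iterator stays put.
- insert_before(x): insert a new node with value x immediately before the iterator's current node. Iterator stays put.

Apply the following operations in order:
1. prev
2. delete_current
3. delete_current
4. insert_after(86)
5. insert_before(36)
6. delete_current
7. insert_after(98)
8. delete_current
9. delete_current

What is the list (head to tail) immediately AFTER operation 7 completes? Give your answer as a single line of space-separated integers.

Answer: 36 86 98 3 2 4 6

Derivation:
After 1 (prev): list=[9, 5, 1, 3, 2, 4, 6] cursor@9
After 2 (delete_current): list=[5, 1, 3, 2, 4, 6] cursor@5
After 3 (delete_current): list=[1, 3, 2, 4, 6] cursor@1
After 4 (insert_after(86)): list=[1, 86, 3, 2, 4, 6] cursor@1
After 5 (insert_before(36)): list=[36, 1, 86, 3, 2, 4, 6] cursor@1
After 6 (delete_current): list=[36, 86, 3, 2, 4, 6] cursor@86
After 7 (insert_after(98)): list=[36, 86, 98, 3, 2, 4, 6] cursor@86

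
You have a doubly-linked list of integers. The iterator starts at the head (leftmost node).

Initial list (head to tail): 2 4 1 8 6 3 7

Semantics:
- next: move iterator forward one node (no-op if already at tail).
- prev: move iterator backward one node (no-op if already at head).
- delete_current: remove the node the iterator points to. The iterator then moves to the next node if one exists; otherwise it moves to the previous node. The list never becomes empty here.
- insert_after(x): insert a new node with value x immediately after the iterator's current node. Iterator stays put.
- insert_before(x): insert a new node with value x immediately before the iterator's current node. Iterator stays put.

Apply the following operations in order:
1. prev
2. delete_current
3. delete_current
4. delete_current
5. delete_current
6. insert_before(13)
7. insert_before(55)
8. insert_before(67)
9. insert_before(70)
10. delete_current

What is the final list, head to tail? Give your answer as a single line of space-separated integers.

Answer: 13 55 67 70 3 7

Derivation:
After 1 (prev): list=[2, 4, 1, 8, 6, 3, 7] cursor@2
After 2 (delete_current): list=[4, 1, 8, 6, 3, 7] cursor@4
After 3 (delete_current): list=[1, 8, 6, 3, 7] cursor@1
After 4 (delete_current): list=[8, 6, 3, 7] cursor@8
After 5 (delete_current): list=[6, 3, 7] cursor@6
After 6 (insert_before(13)): list=[13, 6, 3, 7] cursor@6
After 7 (insert_before(55)): list=[13, 55, 6, 3, 7] cursor@6
After 8 (insert_before(67)): list=[13, 55, 67, 6, 3, 7] cursor@6
After 9 (insert_before(70)): list=[13, 55, 67, 70, 6, 3, 7] cursor@6
After 10 (delete_current): list=[13, 55, 67, 70, 3, 7] cursor@3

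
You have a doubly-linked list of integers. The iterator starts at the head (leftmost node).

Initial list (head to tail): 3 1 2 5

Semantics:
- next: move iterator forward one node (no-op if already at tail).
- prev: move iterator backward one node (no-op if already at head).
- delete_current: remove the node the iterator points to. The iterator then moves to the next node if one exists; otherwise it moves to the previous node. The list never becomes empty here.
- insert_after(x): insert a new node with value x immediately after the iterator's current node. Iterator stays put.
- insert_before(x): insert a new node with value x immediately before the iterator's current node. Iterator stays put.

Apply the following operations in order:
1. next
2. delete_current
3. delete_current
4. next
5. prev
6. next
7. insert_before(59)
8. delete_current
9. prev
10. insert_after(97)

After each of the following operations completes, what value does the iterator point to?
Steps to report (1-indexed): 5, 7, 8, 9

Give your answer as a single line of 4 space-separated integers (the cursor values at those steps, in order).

After 1 (next): list=[3, 1, 2, 5] cursor@1
After 2 (delete_current): list=[3, 2, 5] cursor@2
After 3 (delete_current): list=[3, 5] cursor@5
After 4 (next): list=[3, 5] cursor@5
After 5 (prev): list=[3, 5] cursor@3
After 6 (next): list=[3, 5] cursor@5
After 7 (insert_before(59)): list=[3, 59, 5] cursor@5
After 8 (delete_current): list=[3, 59] cursor@59
After 9 (prev): list=[3, 59] cursor@3
After 10 (insert_after(97)): list=[3, 97, 59] cursor@3

Answer: 3 5 59 3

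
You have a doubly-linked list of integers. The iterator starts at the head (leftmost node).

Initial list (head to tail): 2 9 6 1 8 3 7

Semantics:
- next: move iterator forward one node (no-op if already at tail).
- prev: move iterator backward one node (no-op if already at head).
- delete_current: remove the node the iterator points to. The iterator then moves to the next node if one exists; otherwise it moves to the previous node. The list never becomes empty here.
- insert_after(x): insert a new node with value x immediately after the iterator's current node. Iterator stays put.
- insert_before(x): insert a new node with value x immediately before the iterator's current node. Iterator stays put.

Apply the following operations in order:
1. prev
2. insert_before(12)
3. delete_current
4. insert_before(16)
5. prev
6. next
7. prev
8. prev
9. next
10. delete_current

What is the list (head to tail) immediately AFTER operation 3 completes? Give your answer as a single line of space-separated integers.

After 1 (prev): list=[2, 9, 6, 1, 8, 3, 7] cursor@2
After 2 (insert_before(12)): list=[12, 2, 9, 6, 1, 8, 3, 7] cursor@2
After 3 (delete_current): list=[12, 9, 6, 1, 8, 3, 7] cursor@9

Answer: 12 9 6 1 8 3 7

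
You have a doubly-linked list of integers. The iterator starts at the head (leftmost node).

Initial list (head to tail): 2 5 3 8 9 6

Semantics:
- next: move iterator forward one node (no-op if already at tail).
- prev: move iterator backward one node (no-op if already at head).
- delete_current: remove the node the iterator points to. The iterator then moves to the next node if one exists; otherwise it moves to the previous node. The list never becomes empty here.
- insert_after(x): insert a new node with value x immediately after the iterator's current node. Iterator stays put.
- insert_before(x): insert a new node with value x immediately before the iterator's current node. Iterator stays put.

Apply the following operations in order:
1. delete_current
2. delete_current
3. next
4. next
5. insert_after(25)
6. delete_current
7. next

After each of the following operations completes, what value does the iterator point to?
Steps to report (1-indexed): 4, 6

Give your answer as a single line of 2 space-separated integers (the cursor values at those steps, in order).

Answer: 9 25

Derivation:
After 1 (delete_current): list=[5, 3, 8, 9, 6] cursor@5
After 2 (delete_current): list=[3, 8, 9, 6] cursor@3
After 3 (next): list=[3, 8, 9, 6] cursor@8
After 4 (next): list=[3, 8, 9, 6] cursor@9
After 5 (insert_after(25)): list=[3, 8, 9, 25, 6] cursor@9
After 6 (delete_current): list=[3, 8, 25, 6] cursor@25
After 7 (next): list=[3, 8, 25, 6] cursor@6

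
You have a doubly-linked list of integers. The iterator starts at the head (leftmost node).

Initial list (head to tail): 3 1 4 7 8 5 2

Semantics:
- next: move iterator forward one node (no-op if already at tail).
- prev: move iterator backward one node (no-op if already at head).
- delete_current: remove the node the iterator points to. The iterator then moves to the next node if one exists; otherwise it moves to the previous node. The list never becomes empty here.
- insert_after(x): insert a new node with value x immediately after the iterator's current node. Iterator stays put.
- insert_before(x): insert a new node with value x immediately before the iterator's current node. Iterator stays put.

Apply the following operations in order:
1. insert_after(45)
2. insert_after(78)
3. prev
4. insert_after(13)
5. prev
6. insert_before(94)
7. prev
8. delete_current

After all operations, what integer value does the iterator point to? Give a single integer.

Answer: 3

Derivation:
After 1 (insert_after(45)): list=[3, 45, 1, 4, 7, 8, 5, 2] cursor@3
After 2 (insert_after(78)): list=[3, 78, 45, 1, 4, 7, 8, 5, 2] cursor@3
After 3 (prev): list=[3, 78, 45, 1, 4, 7, 8, 5, 2] cursor@3
After 4 (insert_after(13)): list=[3, 13, 78, 45, 1, 4, 7, 8, 5, 2] cursor@3
After 5 (prev): list=[3, 13, 78, 45, 1, 4, 7, 8, 5, 2] cursor@3
After 6 (insert_before(94)): list=[94, 3, 13, 78, 45, 1, 4, 7, 8, 5, 2] cursor@3
After 7 (prev): list=[94, 3, 13, 78, 45, 1, 4, 7, 8, 5, 2] cursor@94
After 8 (delete_current): list=[3, 13, 78, 45, 1, 4, 7, 8, 5, 2] cursor@3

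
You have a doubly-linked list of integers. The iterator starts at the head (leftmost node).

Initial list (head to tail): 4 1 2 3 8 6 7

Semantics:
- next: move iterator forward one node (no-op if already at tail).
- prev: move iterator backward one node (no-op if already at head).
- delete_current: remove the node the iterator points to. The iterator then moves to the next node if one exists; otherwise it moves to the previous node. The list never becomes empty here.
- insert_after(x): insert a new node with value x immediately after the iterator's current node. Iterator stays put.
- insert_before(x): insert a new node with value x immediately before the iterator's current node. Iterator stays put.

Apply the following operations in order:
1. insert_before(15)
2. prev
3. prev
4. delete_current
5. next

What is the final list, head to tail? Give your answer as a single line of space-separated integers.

Answer: 4 1 2 3 8 6 7

Derivation:
After 1 (insert_before(15)): list=[15, 4, 1, 2, 3, 8, 6, 7] cursor@4
After 2 (prev): list=[15, 4, 1, 2, 3, 8, 6, 7] cursor@15
After 3 (prev): list=[15, 4, 1, 2, 3, 8, 6, 7] cursor@15
After 4 (delete_current): list=[4, 1, 2, 3, 8, 6, 7] cursor@4
After 5 (next): list=[4, 1, 2, 3, 8, 6, 7] cursor@1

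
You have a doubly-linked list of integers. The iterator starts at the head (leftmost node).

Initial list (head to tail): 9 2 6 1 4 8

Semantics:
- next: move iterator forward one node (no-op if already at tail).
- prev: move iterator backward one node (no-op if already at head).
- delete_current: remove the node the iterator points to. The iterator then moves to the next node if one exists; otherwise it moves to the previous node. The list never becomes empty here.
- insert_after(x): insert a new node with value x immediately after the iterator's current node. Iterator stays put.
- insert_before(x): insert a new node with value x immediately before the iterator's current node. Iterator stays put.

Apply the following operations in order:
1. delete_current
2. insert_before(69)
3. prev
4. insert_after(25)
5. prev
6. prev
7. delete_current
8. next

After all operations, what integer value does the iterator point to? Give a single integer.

Answer: 2

Derivation:
After 1 (delete_current): list=[2, 6, 1, 4, 8] cursor@2
After 2 (insert_before(69)): list=[69, 2, 6, 1, 4, 8] cursor@2
After 3 (prev): list=[69, 2, 6, 1, 4, 8] cursor@69
After 4 (insert_after(25)): list=[69, 25, 2, 6, 1, 4, 8] cursor@69
After 5 (prev): list=[69, 25, 2, 6, 1, 4, 8] cursor@69
After 6 (prev): list=[69, 25, 2, 6, 1, 4, 8] cursor@69
After 7 (delete_current): list=[25, 2, 6, 1, 4, 8] cursor@25
After 8 (next): list=[25, 2, 6, 1, 4, 8] cursor@2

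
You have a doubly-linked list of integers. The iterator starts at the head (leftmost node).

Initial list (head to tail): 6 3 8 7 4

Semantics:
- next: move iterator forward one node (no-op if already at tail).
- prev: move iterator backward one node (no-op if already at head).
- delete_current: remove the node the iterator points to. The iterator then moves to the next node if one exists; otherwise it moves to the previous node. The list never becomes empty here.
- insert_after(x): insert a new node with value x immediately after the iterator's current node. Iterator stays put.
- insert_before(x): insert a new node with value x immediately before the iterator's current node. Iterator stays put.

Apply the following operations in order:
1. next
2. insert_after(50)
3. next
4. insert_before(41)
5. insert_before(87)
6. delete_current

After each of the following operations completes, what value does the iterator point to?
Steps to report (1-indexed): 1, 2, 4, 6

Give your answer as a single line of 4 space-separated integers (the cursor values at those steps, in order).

Answer: 3 3 50 8

Derivation:
After 1 (next): list=[6, 3, 8, 7, 4] cursor@3
After 2 (insert_after(50)): list=[6, 3, 50, 8, 7, 4] cursor@3
After 3 (next): list=[6, 3, 50, 8, 7, 4] cursor@50
After 4 (insert_before(41)): list=[6, 3, 41, 50, 8, 7, 4] cursor@50
After 5 (insert_before(87)): list=[6, 3, 41, 87, 50, 8, 7, 4] cursor@50
After 6 (delete_current): list=[6, 3, 41, 87, 8, 7, 4] cursor@8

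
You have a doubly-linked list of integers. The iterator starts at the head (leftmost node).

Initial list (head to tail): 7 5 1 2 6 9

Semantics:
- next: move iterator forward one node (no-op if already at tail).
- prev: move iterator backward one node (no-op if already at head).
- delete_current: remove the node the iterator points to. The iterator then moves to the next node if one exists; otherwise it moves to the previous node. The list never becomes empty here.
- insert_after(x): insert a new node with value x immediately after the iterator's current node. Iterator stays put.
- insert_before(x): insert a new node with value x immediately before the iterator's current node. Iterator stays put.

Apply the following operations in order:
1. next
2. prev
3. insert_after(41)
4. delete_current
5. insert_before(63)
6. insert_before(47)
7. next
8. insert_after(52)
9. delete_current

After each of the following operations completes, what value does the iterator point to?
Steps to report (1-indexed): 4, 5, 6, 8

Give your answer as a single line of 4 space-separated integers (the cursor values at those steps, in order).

Answer: 41 41 41 5

Derivation:
After 1 (next): list=[7, 5, 1, 2, 6, 9] cursor@5
After 2 (prev): list=[7, 5, 1, 2, 6, 9] cursor@7
After 3 (insert_after(41)): list=[7, 41, 5, 1, 2, 6, 9] cursor@7
After 4 (delete_current): list=[41, 5, 1, 2, 6, 9] cursor@41
After 5 (insert_before(63)): list=[63, 41, 5, 1, 2, 6, 9] cursor@41
After 6 (insert_before(47)): list=[63, 47, 41, 5, 1, 2, 6, 9] cursor@41
After 7 (next): list=[63, 47, 41, 5, 1, 2, 6, 9] cursor@5
After 8 (insert_after(52)): list=[63, 47, 41, 5, 52, 1, 2, 6, 9] cursor@5
After 9 (delete_current): list=[63, 47, 41, 52, 1, 2, 6, 9] cursor@52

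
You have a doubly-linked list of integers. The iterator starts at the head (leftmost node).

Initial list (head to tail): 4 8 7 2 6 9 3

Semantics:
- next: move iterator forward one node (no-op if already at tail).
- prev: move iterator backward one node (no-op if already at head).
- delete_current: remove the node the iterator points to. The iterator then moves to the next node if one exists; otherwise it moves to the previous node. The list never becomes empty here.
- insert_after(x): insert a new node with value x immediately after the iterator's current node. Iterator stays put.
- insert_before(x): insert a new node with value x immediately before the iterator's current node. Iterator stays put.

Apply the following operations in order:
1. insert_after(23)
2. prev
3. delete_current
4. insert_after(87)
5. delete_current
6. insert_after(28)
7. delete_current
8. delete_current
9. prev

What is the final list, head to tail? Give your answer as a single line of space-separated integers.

After 1 (insert_after(23)): list=[4, 23, 8, 7, 2, 6, 9, 3] cursor@4
After 2 (prev): list=[4, 23, 8, 7, 2, 6, 9, 3] cursor@4
After 3 (delete_current): list=[23, 8, 7, 2, 6, 9, 3] cursor@23
After 4 (insert_after(87)): list=[23, 87, 8, 7, 2, 6, 9, 3] cursor@23
After 5 (delete_current): list=[87, 8, 7, 2, 6, 9, 3] cursor@87
After 6 (insert_after(28)): list=[87, 28, 8, 7, 2, 6, 9, 3] cursor@87
After 7 (delete_current): list=[28, 8, 7, 2, 6, 9, 3] cursor@28
After 8 (delete_current): list=[8, 7, 2, 6, 9, 3] cursor@8
After 9 (prev): list=[8, 7, 2, 6, 9, 3] cursor@8

Answer: 8 7 2 6 9 3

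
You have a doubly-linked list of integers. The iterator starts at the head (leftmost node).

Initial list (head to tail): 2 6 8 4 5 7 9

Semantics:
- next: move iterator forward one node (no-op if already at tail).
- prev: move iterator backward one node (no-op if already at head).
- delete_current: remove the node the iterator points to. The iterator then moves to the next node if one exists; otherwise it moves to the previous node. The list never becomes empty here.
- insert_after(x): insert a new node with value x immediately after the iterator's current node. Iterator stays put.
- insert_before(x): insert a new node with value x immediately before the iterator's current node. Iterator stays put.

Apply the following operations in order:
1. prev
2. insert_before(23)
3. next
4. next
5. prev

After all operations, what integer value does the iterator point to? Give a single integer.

Answer: 6

Derivation:
After 1 (prev): list=[2, 6, 8, 4, 5, 7, 9] cursor@2
After 2 (insert_before(23)): list=[23, 2, 6, 8, 4, 5, 7, 9] cursor@2
After 3 (next): list=[23, 2, 6, 8, 4, 5, 7, 9] cursor@6
After 4 (next): list=[23, 2, 6, 8, 4, 5, 7, 9] cursor@8
After 5 (prev): list=[23, 2, 6, 8, 4, 5, 7, 9] cursor@6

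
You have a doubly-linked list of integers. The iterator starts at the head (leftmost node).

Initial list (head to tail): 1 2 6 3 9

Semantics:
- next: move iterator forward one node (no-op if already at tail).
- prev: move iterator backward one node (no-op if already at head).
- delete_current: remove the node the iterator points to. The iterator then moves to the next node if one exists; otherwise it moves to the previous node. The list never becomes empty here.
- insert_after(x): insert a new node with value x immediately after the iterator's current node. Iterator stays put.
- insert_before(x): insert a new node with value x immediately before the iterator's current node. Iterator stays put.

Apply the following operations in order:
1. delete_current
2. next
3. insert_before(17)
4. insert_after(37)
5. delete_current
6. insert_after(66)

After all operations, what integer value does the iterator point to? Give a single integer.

Answer: 37

Derivation:
After 1 (delete_current): list=[2, 6, 3, 9] cursor@2
After 2 (next): list=[2, 6, 3, 9] cursor@6
After 3 (insert_before(17)): list=[2, 17, 6, 3, 9] cursor@6
After 4 (insert_after(37)): list=[2, 17, 6, 37, 3, 9] cursor@6
After 5 (delete_current): list=[2, 17, 37, 3, 9] cursor@37
After 6 (insert_after(66)): list=[2, 17, 37, 66, 3, 9] cursor@37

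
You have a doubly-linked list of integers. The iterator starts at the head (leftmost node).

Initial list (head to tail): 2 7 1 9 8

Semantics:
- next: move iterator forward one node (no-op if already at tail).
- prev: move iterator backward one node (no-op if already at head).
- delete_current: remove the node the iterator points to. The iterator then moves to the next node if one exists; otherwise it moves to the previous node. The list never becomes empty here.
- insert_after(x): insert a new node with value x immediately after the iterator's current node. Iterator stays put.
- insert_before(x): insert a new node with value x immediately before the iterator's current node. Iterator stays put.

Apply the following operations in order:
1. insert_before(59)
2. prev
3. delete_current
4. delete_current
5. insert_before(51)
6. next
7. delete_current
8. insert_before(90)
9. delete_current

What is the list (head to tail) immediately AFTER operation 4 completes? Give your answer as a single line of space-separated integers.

Answer: 7 1 9 8

Derivation:
After 1 (insert_before(59)): list=[59, 2, 7, 1, 9, 8] cursor@2
After 2 (prev): list=[59, 2, 7, 1, 9, 8] cursor@59
After 3 (delete_current): list=[2, 7, 1, 9, 8] cursor@2
After 4 (delete_current): list=[7, 1, 9, 8] cursor@7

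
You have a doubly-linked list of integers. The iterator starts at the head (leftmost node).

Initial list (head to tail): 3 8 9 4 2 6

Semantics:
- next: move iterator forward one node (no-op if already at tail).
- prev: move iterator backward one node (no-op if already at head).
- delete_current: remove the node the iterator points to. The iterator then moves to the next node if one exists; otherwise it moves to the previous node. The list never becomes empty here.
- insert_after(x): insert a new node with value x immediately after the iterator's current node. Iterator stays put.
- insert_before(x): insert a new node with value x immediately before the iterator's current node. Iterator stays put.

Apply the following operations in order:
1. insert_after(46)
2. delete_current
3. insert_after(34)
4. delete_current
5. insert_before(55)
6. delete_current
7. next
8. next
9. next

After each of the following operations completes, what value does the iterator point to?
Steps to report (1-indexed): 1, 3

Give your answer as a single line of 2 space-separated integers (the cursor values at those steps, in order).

Answer: 3 46

Derivation:
After 1 (insert_after(46)): list=[3, 46, 8, 9, 4, 2, 6] cursor@3
After 2 (delete_current): list=[46, 8, 9, 4, 2, 6] cursor@46
After 3 (insert_after(34)): list=[46, 34, 8, 9, 4, 2, 6] cursor@46
After 4 (delete_current): list=[34, 8, 9, 4, 2, 6] cursor@34
After 5 (insert_before(55)): list=[55, 34, 8, 9, 4, 2, 6] cursor@34
After 6 (delete_current): list=[55, 8, 9, 4, 2, 6] cursor@8
After 7 (next): list=[55, 8, 9, 4, 2, 6] cursor@9
After 8 (next): list=[55, 8, 9, 4, 2, 6] cursor@4
After 9 (next): list=[55, 8, 9, 4, 2, 6] cursor@2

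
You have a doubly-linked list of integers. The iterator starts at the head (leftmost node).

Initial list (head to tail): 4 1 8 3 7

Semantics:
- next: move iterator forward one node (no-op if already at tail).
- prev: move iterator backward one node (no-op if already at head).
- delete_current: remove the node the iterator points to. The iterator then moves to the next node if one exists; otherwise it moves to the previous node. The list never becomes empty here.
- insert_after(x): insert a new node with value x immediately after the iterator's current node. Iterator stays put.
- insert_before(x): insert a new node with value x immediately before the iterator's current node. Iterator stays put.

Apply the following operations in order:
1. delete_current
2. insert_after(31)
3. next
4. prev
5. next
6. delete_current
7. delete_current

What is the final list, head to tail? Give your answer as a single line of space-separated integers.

Answer: 1 3 7

Derivation:
After 1 (delete_current): list=[1, 8, 3, 7] cursor@1
After 2 (insert_after(31)): list=[1, 31, 8, 3, 7] cursor@1
After 3 (next): list=[1, 31, 8, 3, 7] cursor@31
After 4 (prev): list=[1, 31, 8, 3, 7] cursor@1
After 5 (next): list=[1, 31, 8, 3, 7] cursor@31
After 6 (delete_current): list=[1, 8, 3, 7] cursor@8
After 7 (delete_current): list=[1, 3, 7] cursor@3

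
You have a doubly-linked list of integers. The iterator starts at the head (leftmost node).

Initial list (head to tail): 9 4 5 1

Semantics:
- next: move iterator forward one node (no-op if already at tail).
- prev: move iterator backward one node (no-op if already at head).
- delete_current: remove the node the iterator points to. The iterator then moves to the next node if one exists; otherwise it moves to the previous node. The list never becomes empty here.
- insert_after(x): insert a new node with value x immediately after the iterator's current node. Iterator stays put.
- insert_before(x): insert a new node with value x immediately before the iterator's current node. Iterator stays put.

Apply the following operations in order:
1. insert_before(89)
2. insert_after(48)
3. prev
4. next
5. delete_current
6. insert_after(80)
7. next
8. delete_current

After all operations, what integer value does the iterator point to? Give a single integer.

Answer: 4

Derivation:
After 1 (insert_before(89)): list=[89, 9, 4, 5, 1] cursor@9
After 2 (insert_after(48)): list=[89, 9, 48, 4, 5, 1] cursor@9
After 3 (prev): list=[89, 9, 48, 4, 5, 1] cursor@89
After 4 (next): list=[89, 9, 48, 4, 5, 1] cursor@9
After 5 (delete_current): list=[89, 48, 4, 5, 1] cursor@48
After 6 (insert_after(80)): list=[89, 48, 80, 4, 5, 1] cursor@48
After 7 (next): list=[89, 48, 80, 4, 5, 1] cursor@80
After 8 (delete_current): list=[89, 48, 4, 5, 1] cursor@4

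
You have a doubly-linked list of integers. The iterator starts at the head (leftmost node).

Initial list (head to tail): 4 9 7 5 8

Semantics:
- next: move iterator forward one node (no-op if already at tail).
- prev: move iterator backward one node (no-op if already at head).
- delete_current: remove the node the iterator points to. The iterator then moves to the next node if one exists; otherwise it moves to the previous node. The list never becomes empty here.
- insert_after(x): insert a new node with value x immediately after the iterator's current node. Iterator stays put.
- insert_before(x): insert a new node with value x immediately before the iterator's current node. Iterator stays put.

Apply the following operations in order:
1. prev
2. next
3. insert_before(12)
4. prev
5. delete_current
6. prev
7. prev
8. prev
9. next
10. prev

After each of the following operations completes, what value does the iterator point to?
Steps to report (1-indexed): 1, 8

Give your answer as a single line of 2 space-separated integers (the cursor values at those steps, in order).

After 1 (prev): list=[4, 9, 7, 5, 8] cursor@4
After 2 (next): list=[4, 9, 7, 5, 8] cursor@9
After 3 (insert_before(12)): list=[4, 12, 9, 7, 5, 8] cursor@9
After 4 (prev): list=[4, 12, 9, 7, 5, 8] cursor@12
After 5 (delete_current): list=[4, 9, 7, 5, 8] cursor@9
After 6 (prev): list=[4, 9, 7, 5, 8] cursor@4
After 7 (prev): list=[4, 9, 7, 5, 8] cursor@4
After 8 (prev): list=[4, 9, 7, 5, 8] cursor@4
After 9 (next): list=[4, 9, 7, 5, 8] cursor@9
After 10 (prev): list=[4, 9, 7, 5, 8] cursor@4

Answer: 4 4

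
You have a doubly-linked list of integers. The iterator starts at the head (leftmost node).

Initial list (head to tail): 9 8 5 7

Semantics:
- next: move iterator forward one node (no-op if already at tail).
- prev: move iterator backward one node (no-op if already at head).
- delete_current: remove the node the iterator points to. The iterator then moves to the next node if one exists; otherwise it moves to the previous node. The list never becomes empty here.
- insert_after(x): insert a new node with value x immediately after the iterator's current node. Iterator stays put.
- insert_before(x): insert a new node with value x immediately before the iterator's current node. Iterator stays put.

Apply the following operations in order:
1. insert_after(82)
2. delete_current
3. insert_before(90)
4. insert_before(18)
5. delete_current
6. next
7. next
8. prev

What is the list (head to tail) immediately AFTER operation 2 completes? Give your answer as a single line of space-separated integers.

After 1 (insert_after(82)): list=[9, 82, 8, 5, 7] cursor@9
After 2 (delete_current): list=[82, 8, 5, 7] cursor@82

Answer: 82 8 5 7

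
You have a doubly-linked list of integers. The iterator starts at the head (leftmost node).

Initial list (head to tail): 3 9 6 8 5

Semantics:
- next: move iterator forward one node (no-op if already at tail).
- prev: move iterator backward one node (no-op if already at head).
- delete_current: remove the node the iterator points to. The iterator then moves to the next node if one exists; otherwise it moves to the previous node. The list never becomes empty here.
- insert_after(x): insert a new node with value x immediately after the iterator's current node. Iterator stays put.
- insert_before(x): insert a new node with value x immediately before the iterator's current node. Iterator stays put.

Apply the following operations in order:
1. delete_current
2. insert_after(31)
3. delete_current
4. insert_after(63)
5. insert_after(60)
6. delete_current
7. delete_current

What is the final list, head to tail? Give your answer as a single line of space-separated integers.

Answer: 63 6 8 5

Derivation:
After 1 (delete_current): list=[9, 6, 8, 5] cursor@9
After 2 (insert_after(31)): list=[9, 31, 6, 8, 5] cursor@9
After 3 (delete_current): list=[31, 6, 8, 5] cursor@31
After 4 (insert_after(63)): list=[31, 63, 6, 8, 5] cursor@31
After 5 (insert_after(60)): list=[31, 60, 63, 6, 8, 5] cursor@31
After 6 (delete_current): list=[60, 63, 6, 8, 5] cursor@60
After 7 (delete_current): list=[63, 6, 8, 5] cursor@63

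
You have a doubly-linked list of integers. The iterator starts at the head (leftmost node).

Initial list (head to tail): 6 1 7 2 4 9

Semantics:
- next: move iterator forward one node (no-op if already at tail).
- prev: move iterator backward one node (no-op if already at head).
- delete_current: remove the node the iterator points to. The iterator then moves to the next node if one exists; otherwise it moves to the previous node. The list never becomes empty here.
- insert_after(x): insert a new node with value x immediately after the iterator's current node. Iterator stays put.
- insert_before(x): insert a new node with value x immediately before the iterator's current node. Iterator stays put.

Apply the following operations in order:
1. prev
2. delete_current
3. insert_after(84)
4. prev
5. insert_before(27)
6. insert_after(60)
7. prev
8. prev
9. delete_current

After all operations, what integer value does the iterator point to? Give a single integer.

After 1 (prev): list=[6, 1, 7, 2, 4, 9] cursor@6
After 2 (delete_current): list=[1, 7, 2, 4, 9] cursor@1
After 3 (insert_after(84)): list=[1, 84, 7, 2, 4, 9] cursor@1
After 4 (prev): list=[1, 84, 7, 2, 4, 9] cursor@1
After 5 (insert_before(27)): list=[27, 1, 84, 7, 2, 4, 9] cursor@1
After 6 (insert_after(60)): list=[27, 1, 60, 84, 7, 2, 4, 9] cursor@1
After 7 (prev): list=[27, 1, 60, 84, 7, 2, 4, 9] cursor@27
After 8 (prev): list=[27, 1, 60, 84, 7, 2, 4, 9] cursor@27
After 9 (delete_current): list=[1, 60, 84, 7, 2, 4, 9] cursor@1

Answer: 1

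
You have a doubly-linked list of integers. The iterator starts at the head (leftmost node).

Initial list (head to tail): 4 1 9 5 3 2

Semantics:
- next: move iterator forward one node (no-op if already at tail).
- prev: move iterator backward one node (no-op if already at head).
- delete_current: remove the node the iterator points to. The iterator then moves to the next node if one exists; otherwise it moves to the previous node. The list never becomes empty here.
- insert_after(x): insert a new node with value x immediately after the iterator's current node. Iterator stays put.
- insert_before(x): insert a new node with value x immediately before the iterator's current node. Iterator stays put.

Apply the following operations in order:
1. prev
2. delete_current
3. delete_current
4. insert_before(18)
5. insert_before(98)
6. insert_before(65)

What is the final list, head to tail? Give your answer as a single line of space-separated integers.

Answer: 18 98 65 9 5 3 2

Derivation:
After 1 (prev): list=[4, 1, 9, 5, 3, 2] cursor@4
After 2 (delete_current): list=[1, 9, 5, 3, 2] cursor@1
After 3 (delete_current): list=[9, 5, 3, 2] cursor@9
After 4 (insert_before(18)): list=[18, 9, 5, 3, 2] cursor@9
After 5 (insert_before(98)): list=[18, 98, 9, 5, 3, 2] cursor@9
After 6 (insert_before(65)): list=[18, 98, 65, 9, 5, 3, 2] cursor@9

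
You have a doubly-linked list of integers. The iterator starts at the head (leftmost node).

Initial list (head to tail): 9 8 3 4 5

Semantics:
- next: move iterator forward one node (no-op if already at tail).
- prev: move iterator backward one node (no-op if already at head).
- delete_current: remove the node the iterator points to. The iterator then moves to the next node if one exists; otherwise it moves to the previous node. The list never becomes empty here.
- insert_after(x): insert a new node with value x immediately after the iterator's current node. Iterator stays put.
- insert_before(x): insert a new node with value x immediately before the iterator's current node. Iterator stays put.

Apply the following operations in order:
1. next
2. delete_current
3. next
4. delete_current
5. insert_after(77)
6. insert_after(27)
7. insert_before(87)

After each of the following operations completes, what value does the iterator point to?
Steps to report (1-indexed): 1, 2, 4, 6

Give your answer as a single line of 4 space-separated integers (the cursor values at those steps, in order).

After 1 (next): list=[9, 8, 3, 4, 5] cursor@8
After 2 (delete_current): list=[9, 3, 4, 5] cursor@3
After 3 (next): list=[9, 3, 4, 5] cursor@4
After 4 (delete_current): list=[9, 3, 5] cursor@5
After 5 (insert_after(77)): list=[9, 3, 5, 77] cursor@5
After 6 (insert_after(27)): list=[9, 3, 5, 27, 77] cursor@5
After 7 (insert_before(87)): list=[9, 3, 87, 5, 27, 77] cursor@5

Answer: 8 3 5 5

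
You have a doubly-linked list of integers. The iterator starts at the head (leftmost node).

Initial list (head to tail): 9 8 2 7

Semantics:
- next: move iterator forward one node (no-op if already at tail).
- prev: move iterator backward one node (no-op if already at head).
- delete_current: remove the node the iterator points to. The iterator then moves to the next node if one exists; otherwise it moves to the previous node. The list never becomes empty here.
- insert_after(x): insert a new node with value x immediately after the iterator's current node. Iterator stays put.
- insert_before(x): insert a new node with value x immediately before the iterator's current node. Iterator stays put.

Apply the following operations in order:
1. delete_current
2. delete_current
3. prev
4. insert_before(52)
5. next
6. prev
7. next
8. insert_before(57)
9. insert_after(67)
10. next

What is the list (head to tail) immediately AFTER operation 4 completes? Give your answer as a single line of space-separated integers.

After 1 (delete_current): list=[8, 2, 7] cursor@8
After 2 (delete_current): list=[2, 7] cursor@2
After 3 (prev): list=[2, 7] cursor@2
After 4 (insert_before(52)): list=[52, 2, 7] cursor@2

Answer: 52 2 7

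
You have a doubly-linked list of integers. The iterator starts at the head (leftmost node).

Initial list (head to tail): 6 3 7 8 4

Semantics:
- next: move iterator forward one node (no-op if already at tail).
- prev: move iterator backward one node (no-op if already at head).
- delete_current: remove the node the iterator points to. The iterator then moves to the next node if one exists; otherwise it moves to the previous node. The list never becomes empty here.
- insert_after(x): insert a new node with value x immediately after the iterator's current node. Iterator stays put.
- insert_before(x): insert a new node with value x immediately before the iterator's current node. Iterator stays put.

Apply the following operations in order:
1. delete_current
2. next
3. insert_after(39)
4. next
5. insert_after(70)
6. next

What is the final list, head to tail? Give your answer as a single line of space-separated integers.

Answer: 3 7 39 70 8 4

Derivation:
After 1 (delete_current): list=[3, 7, 8, 4] cursor@3
After 2 (next): list=[3, 7, 8, 4] cursor@7
After 3 (insert_after(39)): list=[3, 7, 39, 8, 4] cursor@7
After 4 (next): list=[3, 7, 39, 8, 4] cursor@39
After 5 (insert_after(70)): list=[3, 7, 39, 70, 8, 4] cursor@39
After 6 (next): list=[3, 7, 39, 70, 8, 4] cursor@70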